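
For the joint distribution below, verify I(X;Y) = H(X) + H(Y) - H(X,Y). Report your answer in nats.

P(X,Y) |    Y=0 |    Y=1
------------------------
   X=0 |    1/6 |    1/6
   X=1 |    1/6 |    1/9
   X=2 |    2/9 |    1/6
I(X;Y) = 0.0034 nats

Mutual information has multiple equivalent forms:
- I(X;Y) = H(X) - H(X|Y)
- I(X;Y) = H(Y) - H(Y|X)
- I(X;Y) = H(X) + H(Y) - H(X,Y)

Computing all quantities:
H(X) = 1.0893, H(Y) = 0.6870, H(X,Y) = 1.7729
H(X|Y) = 1.0859, H(Y|X) = 0.6836

Verification:
H(X) - H(X|Y) = 1.0893 - 1.0859 = 0.0034
H(Y) - H(Y|X) = 0.6870 - 0.6836 = 0.0034
H(X) + H(Y) - H(X,Y) = 1.0893 + 0.6870 - 1.7729 = 0.0034

All forms give I(X;Y) = 0.0034 nats. ✓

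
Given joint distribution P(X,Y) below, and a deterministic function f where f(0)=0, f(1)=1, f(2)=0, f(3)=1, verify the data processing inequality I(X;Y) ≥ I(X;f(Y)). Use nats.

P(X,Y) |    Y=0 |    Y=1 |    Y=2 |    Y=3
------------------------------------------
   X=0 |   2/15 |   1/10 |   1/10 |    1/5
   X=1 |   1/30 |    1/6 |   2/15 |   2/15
I(X;Y) = 0.0474, I(X;f(Y)) = 0.0034, inequality holds: 0.0474 ≥ 0.0034

Data Processing Inequality: For any Markov chain X → Y → Z, we have I(X;Y) ≥ I(X;Z).

Here Z = f(Y) is a deterministic function of Y, forming X → Y → Z.

Original I(X;Y) = 0.0474 nats

After applying f:
P(X,Z) where Z=f(Y):
- P(X,Z=0) = P(X,Y=0) + P(X,Y=2)
- P(X,Z=1) = P(X,Y=1) + P(X,Y=3)

I(X;Z) = I(X;f(Y)) = 0.0034 nats

Verification: 0.0474 ≥ 0.0034 ✓

Information cannot be created by processing; the function f can only lose information about X.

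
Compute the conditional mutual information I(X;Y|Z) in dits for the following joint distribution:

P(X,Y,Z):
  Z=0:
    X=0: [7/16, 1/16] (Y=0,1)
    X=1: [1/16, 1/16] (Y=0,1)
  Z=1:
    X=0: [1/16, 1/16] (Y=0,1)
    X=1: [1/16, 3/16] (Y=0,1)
0.0214 dits

Conditional mutual information: I(X;Y|Z) = H(X|Z) + H(Y|Z) - H(X,Y|Z)

H(Z) = 0.2873
H(X,Z) = 0.5268 → H(X|Z) = 0.2395
H(Y,Z) = 0.5268 → H(Y|Z) = 0.2395
H(X,Y,Z) = 0.7449 → H(X,Y|Z) = 0.4576

I(X;Y|Z) = 0.2395 + 0.2395 - 0.4576 = 0.0214 dits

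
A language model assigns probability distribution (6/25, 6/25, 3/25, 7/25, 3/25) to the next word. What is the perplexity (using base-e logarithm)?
4.7129

Perplexity is e^H (or exp(H) for natural log).

First, H = -Σ p log p = 1.5503 nats
Perplexity = e^1.5503 = 4.7129

Interpretation: The model's uncertainty is equivalent to choosing uniformly among 4.7 options.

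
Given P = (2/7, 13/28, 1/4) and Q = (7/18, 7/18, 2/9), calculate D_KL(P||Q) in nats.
0.0236 nats

KL divergence: D_KL(P||Q) = Σ p(x) log(p(x)/q(x))

Computing term by term:
  x=0: 2/7 × log_e[(2/7)/(7/18)] = 2/7 × -0.3083 = -0.0881
  x=1: 13/28 × log_e[(13/28)/(7/18)] = 13/28 × 0.1772 = 0.0823
  x=2: 1/4 × log_e[(1/4)/(2/9)] = 1/4 × 0.1178 = 0.0294

D_KL(P||Q) = 0.0236 nats

Note: KL divergence is always non-negative and equals 0 iff P = Q.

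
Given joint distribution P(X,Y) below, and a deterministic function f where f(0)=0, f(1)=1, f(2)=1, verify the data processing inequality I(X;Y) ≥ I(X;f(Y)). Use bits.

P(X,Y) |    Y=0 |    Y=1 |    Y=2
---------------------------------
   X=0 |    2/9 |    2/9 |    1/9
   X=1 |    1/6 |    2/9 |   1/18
I(X;Y) = 0.0104, I(X;f(Y)) = 0.0005, inequality holds: 0.0104 ≥ 0.0005

Data Processing Inequality: For any Markov chain X → Y → Z, we have I(X;Y) ≥ I(X;Z).

Here Z = f(Y) is a deterministic function of Y, forming X → Y → Z.

Original I(X;Y) = 0.0104 bits

After applying f:
P(X,Z) where Z=f(Y):
- P(X,Z=0) = P(X,Y=0)
- P(X,Z=1) = P(X,Y=1) + P(X,Y=2)

I(X;Z) = I(X;f(Y)) = 0.0005 bits

Verification: 0.0104 ≥ 0.0005 ✓

Information cannot be created by processing; the function f can only lose information about X.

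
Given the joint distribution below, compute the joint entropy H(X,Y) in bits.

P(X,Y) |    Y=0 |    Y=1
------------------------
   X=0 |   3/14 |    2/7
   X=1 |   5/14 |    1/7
1.9242 bits

Joint entropy is H(X,Y) = -Σ_{x,y} p(x,y) log p(x,y).

Summing over all non-zero entries:
H(X,Y) = -[3/14·log_2(3/14) + 2/7·log_2(2/7) + 5/14·log_2(5/14) + 1/7·log_2(1/7)]
H(X,Y) = 1.9242 bits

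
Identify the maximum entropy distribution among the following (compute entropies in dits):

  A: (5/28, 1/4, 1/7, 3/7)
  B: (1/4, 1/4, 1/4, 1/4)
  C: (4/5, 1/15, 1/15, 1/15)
B

For a discrete distribution over n outcomes, entropy is maximized by the uniform distribution.

Computing entropies:
H(A) = 0.5626 dits
H(B) = 0.6021 dits
H(C) = 0.3127 dits

The uniform distribution (where all probabilities equal 1/4) achieves the maximum entropy of log_10(4) = 0.6021 dits.

Distribution B has the highest entropy.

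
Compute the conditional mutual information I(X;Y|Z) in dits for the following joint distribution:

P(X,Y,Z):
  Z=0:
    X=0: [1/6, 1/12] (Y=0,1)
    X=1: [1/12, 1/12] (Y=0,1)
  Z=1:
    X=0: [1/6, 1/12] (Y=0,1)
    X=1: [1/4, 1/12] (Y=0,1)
0.0036 dits

Conditional mutual information: I(X;Y|Z) = H(X|Z) + H(Y|Z) - H(X,Y|Z)

H(Z) = 0.2950
H(X,Z) = 0.5898 → H(X|Z) = 0.2948
H(Y,Z) = 0.5683 → H(Y|Z) = 0.2734
H(X,Y,Z) = 0.8596 → H(X,Y|Z) = 0.5646

I(X;Y|Z) = 0.2948 + 0.2734 - 0.5646 = 0.0036 dits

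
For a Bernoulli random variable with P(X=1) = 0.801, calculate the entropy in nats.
0.4990 nats

The binary entropy function is:
H(p) = -p log(p) - (1-p) log(1-p)

H(0.801) = -0.801 × log_e(0.801) - 0.199 × log_e(0.199)
H(0.801) = 0.4990 nats

Note: Binary entropy is maximized at p=0.5 (H=1 bit) and minimized at p=0 or p=1 (H=0).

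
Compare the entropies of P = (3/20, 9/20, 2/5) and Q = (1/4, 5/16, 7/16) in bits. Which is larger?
Q

Computing entropies in bits:
H(P) = 1.4577
H(Q) = 1.5462

Distribution Q has higher entropy.

Intuition: The distribution closer to uniform (more spread out) has higher entropy.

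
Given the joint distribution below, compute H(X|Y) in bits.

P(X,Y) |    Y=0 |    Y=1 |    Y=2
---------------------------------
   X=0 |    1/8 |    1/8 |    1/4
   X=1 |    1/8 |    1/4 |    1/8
0.9387 bits

Using the chain rule: H(X|Y) = H(X,Y) - H(Y)

First, compute H(X,Y) = 2.5000 bits

Marginal P(Y) = (1/4, 3/8, 3/8)
H(Y) = 1.5613 bits

H(X|Y) = H(X,Y) - H(Y) = 2.5000 - 1.5613 = 0.9387 bits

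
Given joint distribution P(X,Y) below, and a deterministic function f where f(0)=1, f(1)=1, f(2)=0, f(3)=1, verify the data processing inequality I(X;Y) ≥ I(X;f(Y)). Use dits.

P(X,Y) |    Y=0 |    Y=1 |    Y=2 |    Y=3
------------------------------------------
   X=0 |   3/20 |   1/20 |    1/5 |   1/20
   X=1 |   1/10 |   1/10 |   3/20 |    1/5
I(X;Y) = 0.0262, I(X;f(Y)) = 0.0070, inequality holds: 0.0262 ≥ 0.0070

Data Processing Inequality: For any Markov chain X → Y → Z, we have I(X;Y) ≥ I(X;Z).

Here Z = f(Y) is a deterministic function of Y, forming X → Y → Z.

Original I(X;Y) = 0.0262 dits

After applying f:
P(X,Z) where Z=f(Y):
- P(X,Z=0) = P(X,Y=2)
- P(X,Z=1) = P(X,Y=0) + P(X,Y=1) + P(X,Y=3)

I(X;Z) = I(X;f(Y)) = 0.0070 dits

Verification: 0.0262 ≥ 0.0070 ✓

Information cannot be created by processing; the function f can only lose information about X.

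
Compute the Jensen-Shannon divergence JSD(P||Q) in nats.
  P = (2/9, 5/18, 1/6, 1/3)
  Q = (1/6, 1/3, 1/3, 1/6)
0.0316 nats

Jensen-Shannon divergence is:
JSD(P||Q) = 0.5 × D_KL(P||M) + 0.5 × D_KL(Q||M)
where M = 0.5 × (P + Q) is the mixture distribution.

M = 0.5 × (2/9, 5/18, 1/6, 1/3) + 0.5 × (1/6, 1/3, 1/3, 1/6) = (7/36, 11/36, 1/4, 1/4)

D_KL(P||M) = 0.0315 nats
D_KL(Q||M) = 0.0316 nats

JSD(P||Q) = 0.5 × 0.0315 + 0.5 × 0.0316 = 0.0316 nats

Unlike KL divergence, JSD is symmetric and bounded: 0 ≤ JSD ≤ log(2).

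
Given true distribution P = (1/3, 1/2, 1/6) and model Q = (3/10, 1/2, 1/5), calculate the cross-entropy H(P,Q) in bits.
1.4660 bits

Cross-entropy: H(P,Q) = -Σ p(x) log q(x)

Alternatively: H(P,Q) = H(P) + D_KL(P||Q)
H(P) = 1.4591 bits
D_KL(P||Q) = 0.0068 bits

H(P,Q) = 1.4591 + 0.0068 = 1.4660 bits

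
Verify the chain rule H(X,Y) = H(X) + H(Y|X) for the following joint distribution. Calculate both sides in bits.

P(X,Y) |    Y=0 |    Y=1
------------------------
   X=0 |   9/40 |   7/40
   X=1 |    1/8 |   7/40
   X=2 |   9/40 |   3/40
H(X,Y) = 2.5038, H(X) = 1.5710, H(Y|X) = 0.9328 (all in bits)

Chain rule: H(X,Y) = H(X) + H(Y|X)

Left side — joint entropy directly:
H(X,Y) = -Σ p(x,y) log p(x,y) = 2.5038 bits

Right side — compute H(Y|X) from the conditional distributions:
P(X) = (2/5, 3/10, 3/10), so H(X) = 1.5710 bits
H(Y|X) = Σ_x P(X=x) · H(Y|X=x):
  P(Y|X=0) = (9/16, 7/16), H(Y|X=0) = 0.9887, weight P(X=0) = 2/5
  P(Y|X=1) = (5/12, 7/12), H(Y|X=1) = 0.9799, weight P(X=1) = 3/10
  P(Y|X=2) = (3/4, 1/4), H(Y|X=2) = 0.8113, weight P(X=2) = 3/10
H(Y|X) = 0.9328 bits

H(X) + H(Y|X) = 1.5710 + 0.9328 = 2.5038 bits

Both sides equal 2.5038 bits. ✓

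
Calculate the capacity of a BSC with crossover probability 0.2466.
0.1942 bits

For a binary symmetric channel (BSC) with error probability p:
Capacity C = 1 - H(p) bits per symbol

where H(p) = -p log₂(p) - (1-p) log₂(1-p) is the binary entropy function.

H(0.2466) = 0.8058 bits
C = 1 - 0.8058 = 0.1942 bits per symbol

This means we can reliably transmit up to 0.1942 bits of information per channel use.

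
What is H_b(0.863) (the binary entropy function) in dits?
0.1735 dits

The binary entropy function is:
H(p) = -p log(p) - (1-p) log(1-p)

H(0.863) = -0.863 × log_10(0.863) - 0.137 × log_10(0.137)
H(0.863) = 0.1735 dits

Note: Binary entropy is maximized at p=0.5 (H=1 bit) and minimized at p=0 or p=1 (H=0).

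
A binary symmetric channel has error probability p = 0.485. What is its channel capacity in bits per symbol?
0.0006 bits

For a binary symmetric channel (BSC) with error probability p:
Capacity C = 1 - H(p) bits per symbol

where H(p) = -p log₂(p) - (1-p) log₂(1-p) is the binary entropy function.

H(0.485) = 0.9994 bits
C = 1 - 0.9994 = 0.0006 bits per symbol

This means we can reliably transmit up to 0.0006 bits of information per channel use.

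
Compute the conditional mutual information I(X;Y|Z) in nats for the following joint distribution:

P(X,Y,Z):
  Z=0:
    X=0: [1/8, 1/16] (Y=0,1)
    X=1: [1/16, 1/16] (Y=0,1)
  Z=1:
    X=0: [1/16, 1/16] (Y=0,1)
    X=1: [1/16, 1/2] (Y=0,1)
0.0474 nats

Conditional mutual information: I(X;Y|Z) = H(X|Z) + H(Y|Z) - H(X,Y|Z)

H(Z) = 0.6211
H(X,Z) = 1.1574 → H(X|Z) = 0.5363
H(Y,Z) = 1.1574 → H(Y|Z) = 0.5363
H(X,Y,Z) = 1.6462 → H(X,Y|Z) = 1.0251

I(X;Y|Z) = 0.5363 + 0.5363 - 1.0251 = 0.0474 nats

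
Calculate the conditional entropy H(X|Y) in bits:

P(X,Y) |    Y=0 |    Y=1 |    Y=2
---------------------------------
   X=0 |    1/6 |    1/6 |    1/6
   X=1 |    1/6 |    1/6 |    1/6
1.0000 bits

Using the chain rule: H(X|Y) = H(X,Y) - H(Y)

First, compute H(X,Y) = 2.5850 bits

Marginal P(Y) = (1/3, 1/3, 1/3)
H(Y) = 1.5850 bits

H(X|Y) = H(X,Y) - H(Y) = 2.5850 - 1.5850 = 1.0000 bits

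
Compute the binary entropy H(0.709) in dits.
0.2619 dits

The binary entropy function is:
H(p) = -p log(p) - (1-p) log(1-p)

H(0.709) = -0.709 × log_10(0.709) - 0.291 × log_10(0.291)
H(0.709) = 0.2619 dits

Note: Binary entropy is maximized at p=0.5 (H=1 bit) and minimized at p=0 or p=1 (H=0).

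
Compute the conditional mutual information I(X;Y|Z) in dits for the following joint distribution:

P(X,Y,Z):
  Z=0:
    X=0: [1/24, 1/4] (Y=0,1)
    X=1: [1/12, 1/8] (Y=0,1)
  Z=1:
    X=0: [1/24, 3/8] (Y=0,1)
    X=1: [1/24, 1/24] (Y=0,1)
0.0232 dits

Conditional mutual information: I(X;Y|Z) = H(X|Z) + H(Y|Z) - H(X,Y|Z)

H(Z) = 0.3010
H(X,Z) = 0.5464 → H(X|Z) = 0.2453
H(Y,Z) = 0.5210 → H(Y|Z) = 0.2199
H(X,Y,Z) = 0.7431 → H(X,Y|Z) = 0.4421

I(X;Y|Z) = 0.2453 + 0.2199 - 0.4421 = 0.0232 dits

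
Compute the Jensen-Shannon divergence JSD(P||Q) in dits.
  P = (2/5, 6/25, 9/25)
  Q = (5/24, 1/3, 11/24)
0.0096 dits

Jensen-Shannon divergence is:
JSD(P||Q) = 0.5 × D_KL(P||M) + 0.5 × D_KL(Q||M)
where M = 0.5 × (P + Q) is the mixture distribution.

M = 0.5 × (2/5, 6/25, 9/25) + 0.5 × (5/24, 1/3, 11/24) = (0.304167, 0.286667, 0.409167)

D_KL(P||M) = 0.0090 dits
D_KL(Q||M) = 0.0102 dits

JSD(P||Q) = 0.5 × 0.0090 + 0.5 × 0.0102 = 0.0096 dits

Unlike KL divergence, JSD is symmetric and bounded: 0 ≤ JSD ≤ log(2).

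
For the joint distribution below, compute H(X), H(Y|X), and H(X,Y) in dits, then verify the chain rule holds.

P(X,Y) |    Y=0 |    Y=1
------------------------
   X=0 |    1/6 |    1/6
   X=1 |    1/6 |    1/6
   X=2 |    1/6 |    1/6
H(X,Y) = 0.7782, H(X) = 0.4771, H(Y|X) = 0.3010 (all in dits)

Chain rule: H(X,Y) = H(X) + H(Y|X)

Left side — joint entropy directly:
H(X,Y) = -Σ p(x,y) log p(x,y) = 0.7782 dits

Right side — compute H(Y|X) from the conditional distributions:
P(X) = (1/3, 1/3, 1/3), so H(X) = 0.4771 dits
H(Y|X) = Σ_x P(X=x) · H(Y|X=x):
  P(Y|X=0) = (1/2, 1/2), H(Y|X=0) = 0.3010, weight P(X=0) = 1/3
  P(Y|X=1) = (1/2, 1/2), H(Y|X=1) = 0.3010, weight P(X=1) = 1/3
  P(Y|X=2) = (1/2, 1/2), H(Y|X=2) = 0.3010, weight P(X=2) = 1/3
H(Y|X) = 0.3010 dits

H(X) + H(Y|X) = 0.4771 + 0.3010 = 0.7782 dits

Both sides equal 0.7782 dits. ✓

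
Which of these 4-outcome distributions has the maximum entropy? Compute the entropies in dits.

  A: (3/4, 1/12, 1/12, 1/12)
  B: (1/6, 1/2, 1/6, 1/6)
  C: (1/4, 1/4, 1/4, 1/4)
C

For a discrete distribution over n outcomes, entropy is maximized by the uniform distribution.

Computing entropies:
H(A) = 0.3635 dits
H(B) = 0.5396 dits
H(C) = 0.6021 dits

The uniform distribution (where all probabilities equal 1/4) achieves the maximum entropy of log_10(4) = 0.6021 dits.

Distribution C has the highest entropy.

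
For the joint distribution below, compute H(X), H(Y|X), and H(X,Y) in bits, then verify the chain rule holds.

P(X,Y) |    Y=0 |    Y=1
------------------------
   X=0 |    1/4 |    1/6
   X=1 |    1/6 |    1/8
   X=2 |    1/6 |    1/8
H(X,Y) = 2.5425, H(X) = 1.5632, H(Y|X) = 0.9793 (all in bits)

Chain rule: H(X,Y) = H(X) + H(Y|X)

Left side — joint entropy directly:
H(X,Y) = -Σ p(x,y) log p(x,y) = 2.5425 bits

Right side — compute H(Y|X) from the conditional distributions:
P(X) = (5/12, 7/24, 7/24), so H(X) = 1.5632 bits
H(Y|X) = Σ_x P(X=x) · H(Y|X=x):
  P(Y|X=0) = (3/5, 2/5), H(Y|X=0) = 0.9710, weight P(X=0) = 5/12
  P(Y|X=1) = (4/7, 3/7), H(Y|X=1) = 0.9852, weight P(X=1) = 7/24
  P(Y|X=2) = (4/7, 3/7), H(Y|X=2) = 0.9852, weight P(X=2) = 7/24
H(Y|X) = 0.9793 bits

H(X) + H(Y|X) = 1.5632 + 0.9793 = 2.5425 bits

Both sides equal 2.5425 bits. ✓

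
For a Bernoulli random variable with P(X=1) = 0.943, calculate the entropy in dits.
0.0950 dits

The binary entropy function is:
H(p) = -p log(p) - (1-p) log(1-p)

H(0.943) = -0.943 × log_10(0.943) - 0.057 × log_10(0.057)
H(0.943) = 0.0950 dits

Note: Binary entropy is maximized at p=0.5 (H=1 bit) and minimized at p=0 or p=1 (H=0).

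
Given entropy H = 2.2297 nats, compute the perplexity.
9.2971

Perplexity is e^H (or exp(H) for natural log).

H = 2.2297 nats
Perplexity = e^2.2297 = 9.2971

Interpretation: The model's uncertainty is equivalent to choosing uniformly among 9.3 options.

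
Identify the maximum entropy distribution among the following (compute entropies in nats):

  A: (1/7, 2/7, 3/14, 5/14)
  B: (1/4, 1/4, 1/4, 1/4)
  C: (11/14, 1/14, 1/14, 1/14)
B

For a discrete distribution over n outcomes, entropy is maximized by the uniform distribution.

Computing entropies:
H(A) = 1.3337 nats
H(B) = 1.3863 nats
H(C) = 0.7550 nats

The uniform distribution (where all probabilities equal 1/4) achieves the maximum entropy of log_e(4) = 1.3863 nats.

Distribution B has the highest entropy.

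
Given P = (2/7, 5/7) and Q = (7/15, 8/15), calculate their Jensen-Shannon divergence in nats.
0.0176 nats

Jensen-Shannon divergence is:
JSD(P||Q) = 0.5 × D_KL(P||M) + 0.5 × D_KL(Q||M)
where M = 0.5 × (P + Q) is the mixture distribution.

M = 0.5 × (2/7, 5/7) + 0.5 × (7/15, 8/15) = (0.37619, 0.62381)

D_KL(P||M) = 0.0181 nats
D_KL(Q||M) = 0.0170 nats

JSD(P||Q) = 0.5 × 0.0181 + 0.5 × 0.0170 = 0.0176 nats

Unlike KL divergence, JSD is symmetric and bounded: 0 ≤ JSD ≤ log(2).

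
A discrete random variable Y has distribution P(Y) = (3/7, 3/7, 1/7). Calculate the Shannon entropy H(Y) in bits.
1.4488 bits

Shannon entropy is H(X) = -Σ p(x) log p(x).

For P = (3/7, 3/7, 1/7):
H = -3/7 × log_2(3/7) -3/7 × log_2(3/7) -1/7 × log_2(1/7)
H = 1.4488 bits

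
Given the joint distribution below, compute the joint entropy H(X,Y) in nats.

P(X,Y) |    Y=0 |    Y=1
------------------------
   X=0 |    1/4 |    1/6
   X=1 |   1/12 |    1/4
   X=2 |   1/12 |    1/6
1.7046 nats

Joint entropy is H(X,Y) = -Σ_{x,y} p(x,y) log p(x,y).

Summing over all non-zero entries:
H(X,Y) = -[1/4·log_e(1/4) + 1/6·log_e(1/6) + 1/12·log_e(1/12) + 1/4·log_e(1/4) + 1/12·log_e(1/12) + 1/6·log_e(1/6)]
H(X,Y) = 1.7046 nats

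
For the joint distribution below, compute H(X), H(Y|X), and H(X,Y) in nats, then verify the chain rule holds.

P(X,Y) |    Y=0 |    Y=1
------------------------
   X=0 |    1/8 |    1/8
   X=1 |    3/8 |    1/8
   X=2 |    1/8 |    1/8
H(X,Y) = 1.6675, H(X) = 1.0397, H(Y|X) = 0.6277 (all in nats)

Chain rule: H(X,Y) = H(X) + H(Y|X)

Left side — joint entropy directly:
H(X,Y) = -Σ p(x,y) log p(x,y) = 1.6675 nats

Right side — compute H(Y|X) from the conditional distributions:
P(X) = (1/4, 1/2, 1/4), so H(X) = 1.0397 nats
H(Y|X) = Σ_x P(X=x) · H(Y|X=x):
  P(Y|X=0) = (1/2, 1/2), H(Y|X=0) = 0.6931, weight P(X=0) = 1/4
  P(Y|X=1) = (3/4, 1/4), H(Y|X=1) = 0.5623, weight P(X=1) = 1/2
  P(Y|X=2) = (1/2, 1/2), H(Y|X=2) = 0.6931, weight P(X=2) = 1/4
H(Y|X) = 0.6277 nats

H(X) + H(Y|X) = 1.0397 + 0.6277 = 1.6675 nats

Both sides equal 1.6675 nats. ✓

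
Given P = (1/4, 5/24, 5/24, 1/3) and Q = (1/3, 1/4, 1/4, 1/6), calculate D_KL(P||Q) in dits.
0.0361 dits

KL divergence: D_KL(P||Q) = Σ p(x) log(p(x)/q(x))

Computing term by term:
  x=0: 1/4 × log_10[(1/4)/(1/3)] = 1/4 × -0.1249 = -0.0312
  x=1: 5/24 × log_10[(5/24)/(1/4)] = 5/24 × -0.0792 = -0.0165
  x=2: 5/24 × log_10[(5/24)/(1/4)] = 5/24 × -0.0792 = -0.0165
  x=3: 1/3 × log_10[(1/3)/(1/6)] = 1/3 × 0.3010 = 0.1003

D_KL(P||Q) = 0.0361 dits

Note: KL divergence is always non-negative and equals 0 iff P = Q.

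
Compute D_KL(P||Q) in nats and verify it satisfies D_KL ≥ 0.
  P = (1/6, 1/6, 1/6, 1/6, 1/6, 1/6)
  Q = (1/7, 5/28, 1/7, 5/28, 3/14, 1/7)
0.0122 nats

KL divergence satisfies the Gibbs inequality: D_KL(P||Q) ≥ 0 for all distributions P, Q.

D_KL(P||Q) = Σ p(x) log(p(x)/q(x))
Term by term:
  x=0: 1/6 × log_e[(1/6)/(1/7)] = 0.0257
  x=1: 1/6 × log_e[(1/6)/(5/28)] = -0.0115
  x=2: 1/6 × log_e[(1/6)/(1/7)] = 0.0257
  x=3: 1/6 × log_e[(1/6)/(5/28)] = -0.0115
  x=4: 1/6 × log_e[(1/6)/(3/14)] = -0.0419
  x=5: 1/6 × log_e[(1/6)/(1/7)] = 0.0257
D_KL(P||Q) = 0.0122 nats

D_KL(P||Q) = 0.0122 ≥ 0 ✓

This non-negativity is a fundamental property: relative entropy cannot be negative because it measures how different Q is from P.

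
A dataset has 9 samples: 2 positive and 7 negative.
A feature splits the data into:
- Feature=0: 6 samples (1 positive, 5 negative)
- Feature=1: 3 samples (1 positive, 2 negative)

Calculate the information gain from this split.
0.0248 bits

Information Gain = H(Y) - H(Y|Feature)

Before split:
P(positive) = 2/9 = 0.2222
H(Y) = 0.7642 bits

After split:
Feature=0: H = 0.6500 bits (weight = 6/9)
Feature=1: H = 0.9183 bits (weight = 3/9)
H(Y|Feature) = (6/9)×0.6500 + (3/9)×0.9183 = 0.7394 bits

Information Gain = 0.7642 - 0.7394 = 0.0248 bits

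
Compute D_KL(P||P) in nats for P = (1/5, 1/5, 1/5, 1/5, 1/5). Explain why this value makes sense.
0.0000 nats

KL divergence satisfies the Gibbs inequality: D_KL(P||Q) ≥ 0 for all distributions P, Q.

D_KL(P||Q) = Σ p(x) log(p(x)/q(x))
Each term is p(x) × log_e(p(x)/p(x)) = p(x) × log_e(1) = 0, so the sum is 0.
D_KL(P||Q) = 0.0000 nats

When P = Q, the KL divergence is exactly 0, as there is no 'divergence' between identical distributions.

This non-negativity is a fundamental property: relative entropy cannot be negative because it measures how different Q is from P.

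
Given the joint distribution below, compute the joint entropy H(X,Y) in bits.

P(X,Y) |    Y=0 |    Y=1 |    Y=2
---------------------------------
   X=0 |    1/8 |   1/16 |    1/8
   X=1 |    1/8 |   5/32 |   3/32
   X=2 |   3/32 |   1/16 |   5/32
3.1022 bits

Joint entropy is H(X,Y) = -Σ_{x,y} p(x,y) log p(x,y).

Summing over all non-zero entries:
H(X,Y) = -[1/8·log_2(1/8) + 1/16·log_2(1/16) + 1/8·log_2(1/8) + 1/8·log_2(1/8) + 5/32·log_2(5/32) + 3/32·log_2(3/32) + 3/32·log_2(3/32) + 1/16·log_2(1/16) + 5/32·log_2(5/32)]
H(X,Y) = 3.1022 bits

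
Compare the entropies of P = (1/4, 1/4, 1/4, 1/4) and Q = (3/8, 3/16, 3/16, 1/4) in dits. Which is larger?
P

Computing entropies in dits:
H(P) = 0.6021
H(Q) = 0.5829

Distribution P has higher entropy.

Intuition: The distribution closer to uniform (more spread out) has higher entropy.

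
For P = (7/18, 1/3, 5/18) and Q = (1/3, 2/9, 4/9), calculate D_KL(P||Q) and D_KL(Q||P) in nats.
D_KL(P||Q) = 0.0645, D_KL(Q||P) = 0.0674

KL divergence is not symmetric: D_KL(P||Q) ≠ D_KL(Q||P) in general.

D_KL(P||Q) = 0.0645 nats
D_KL(Q||P) = 0.0674 nats

No, they are not equal!

This asymmetry is why KL divergence is not a true distance metric.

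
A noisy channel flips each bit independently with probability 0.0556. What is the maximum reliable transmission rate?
0.6903 bits

For a binary symmetric channel (BSC) with error probability p:
Capacity C = 1 - H(p) bits per symbol

where H(p) = -p log₂(p) - (1-p) log₂(1-p) is the binary entropy function.

H(0.0556) = 0.3097 bits
C = 1 - 0.3097 = 0.6903 bits per symbol

This means we can reliably transmit up to 0.6903 bits of information per channel use.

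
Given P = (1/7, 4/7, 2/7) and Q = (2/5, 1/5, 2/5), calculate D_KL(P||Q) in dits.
0.1549 dits

KL divergence: D_KL(P||Q) = Σ p(x) log(p(x)/q(x))

Computing term by term:
  x=0: 1/7 × log_10[(1/7)/(2/5)] = 1/7 × -0.4472 = -0.0639
  x=1: 4/7 × log_10[(4/7)/(1/5)] = 4/7 × 0.4559 = 0.2605
  x=2: 2/7 × log_10[(2/7)/(2/5)] = 2/7 × -0.1461 = -0.0418

D_KL(P||Q) = 0.1549 dits

Note: KL divergence is always non-negative and equals 0 iff P = Q.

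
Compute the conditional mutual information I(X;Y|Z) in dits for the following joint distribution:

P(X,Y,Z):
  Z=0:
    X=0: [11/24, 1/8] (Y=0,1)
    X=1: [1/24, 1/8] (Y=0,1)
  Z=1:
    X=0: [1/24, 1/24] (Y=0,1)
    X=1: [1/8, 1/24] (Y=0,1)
0.0383 dits

Conditional mutual information: I(X;Y|Z) = H(X|Z) + H(Y|Z) - H(X,Y|Z)

H(Z) = 0.2442
H(X,Z) = 0.4859 → H(X|Z) = 0.2416
H(Y,Z) = 0.5207 → H(Y|Z) = 0.2764
H(X,Y,Z) = 0.7240 → H(X,Y|Z) = 0.4798

I(X;Y|Z) = 0.2416 + 0.2764 - 0.4798 = 0.0383 dits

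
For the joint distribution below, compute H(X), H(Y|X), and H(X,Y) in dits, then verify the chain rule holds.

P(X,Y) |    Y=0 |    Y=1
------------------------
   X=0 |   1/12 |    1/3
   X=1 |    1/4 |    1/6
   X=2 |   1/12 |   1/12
H(X,Y) = 0.7090, H(X) = 0.4465, H(Y|X) = 0.2625 (all in dits)

Chain rule: H(X,Y) = H(X) + H(Y|X)

Left side — joint entropy directly:
H(X,Y) = -Σ p(x,y) log p(x,y) = 0.7090 dits

Right side — compute H(Y|X) from the conditional distributions:
P(X) = (5/12, 5/12, 1/6), so H(X) = 0.4465 dits
H(Y|X) = Σ_x P(X=x) · H(Y|X=x):
  P(Y|X=0) = (1/5, 4/5), H(Y|X=0) = 0.2173, weight P(X=0) = 5/12
  P(Y|X=1) = (3/5, 2/5), H(Y|X=1) = 0.2923, weight P(X=1) = 5/12
  P(Y|X=2) = (1/2, 1/2), H(Y|X=2) = 0.3010, weight P(X=2) = 1/6
H(Y|X) = 0.2625 dits

H(X) + H(Y|X) = 0.4465 + 0.2625 = 0.7090 dits

Both sides equal 0.7090 dits. ✓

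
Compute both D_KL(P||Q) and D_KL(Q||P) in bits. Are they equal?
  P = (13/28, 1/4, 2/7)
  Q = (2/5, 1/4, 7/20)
D_KL(P||Q) = 0.0162, D_KL(Q||P) = 0.0165

KL divergence is not symmetric: D_KL(P||Q) ≠ D_KL(Q||P) in general.

D_KL(P||Q) = 0.0162 bits
D_KL(Q||P) = 0.0165 bits

No, they are not equal!

This asymmetry is why KL divergence is not a true distance metric.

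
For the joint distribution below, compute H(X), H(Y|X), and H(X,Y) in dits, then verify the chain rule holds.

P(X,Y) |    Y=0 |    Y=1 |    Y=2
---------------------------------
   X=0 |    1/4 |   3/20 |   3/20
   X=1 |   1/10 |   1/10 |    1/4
H(X,Y) = 0.7482, H(X) = 0.2989, H(Y|X) = 0.4493 (all in dits)

Chain rule: H(X,Y) = H(X) + H(Y|X)

Left side — joint entropy directly:
H(X,Y) = -Σ p(x,y) log p(x,y) = 0.7482 dits

Right side — compute H(Y|X) from the conditional distributions:
P(X) = (11/20, 9/20), so H(X) = 0.2989 dits
H(Y|X) = Σ_x P(X=x) · H(Y|X=x):
  P(Y|X=0) = (5/11, 3/11, 3/11), H(Y|X=0) = 0.4634, weight P(X=0) = 11/20
  P(Y|X=1) = (2/9, 2/9, 5/9), H(Y|X=1) = 0.4321, weight P(X=1) = 9/20
H(Y|X) = 0.4493 dits

H(X) + H(Y|X) = 0.2989 + 0.4493 = 0.7482 dits

Both sides equal 0.7482 dits. ✓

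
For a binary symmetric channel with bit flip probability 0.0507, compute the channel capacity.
0.7106 bits

For a binary symmetric channel (BSC) with error probability p:
Capacity C = 1 - H(p) bits per symbol

where H(p) = -p log₂(p) - (1-p) log₂(1-p) is the binary entropy function.

H(0.0507) = 0.2894 bits
C = 1 - 0.2894 = 0.7106 bits per symbol

This means we can reliably transmit up to 0.7106 bits of information per channel use.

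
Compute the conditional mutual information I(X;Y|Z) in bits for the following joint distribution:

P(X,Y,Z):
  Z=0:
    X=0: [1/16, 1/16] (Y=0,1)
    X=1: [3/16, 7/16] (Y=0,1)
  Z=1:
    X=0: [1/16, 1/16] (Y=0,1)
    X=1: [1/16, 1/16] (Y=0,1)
0.0129 bits

Conditional mutual information: I(X;Y|Z) = H(X|Z) + H(Y|Z) - H(X,Y|Z)

H(Z) = 0.8113
H(X,Z) = 1.5488 → H(X|Z) = 0.7375
H(Y,Z) = 1.7500 → H(Y|Z) = 0.9387
H(X,Y,Z) = 2.4746 → H(X,Y|Z) = 1.6633

I(X;Y|Z) = 0.7375 + 0.9387 - 1.6633 = 0.0129 bits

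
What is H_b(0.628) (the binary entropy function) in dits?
0.2866 dits

The binary entropy function is:
H(p) = -p log(p) - (1-p) log(1-p)

H(0.628) = -0.628 × log_10(0.628) - 0.372 × log_10(0.372)
H(0.628) = 0.2866 dits

Note: Binary entropy is maximized at p=0.5 (H=1 bit) and minimized at p=0 or p=1 (H=0).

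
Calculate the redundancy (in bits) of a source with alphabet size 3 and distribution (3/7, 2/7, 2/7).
0.0283 bits

Redundancy measures how far a source is from maximum entropy:
R = H_max - H(X)

Maximum entropy for 3 symbols: H_max = log_2(3) = 1.5850 bits
Actual entropy: H(X) = 1.5567 bits
Redundancy: R = 1.5850 - 1.5567 = 0.0283 bits

This redundancy represents potential for compression: the source could be compressed by 0.0283 bits per symbol.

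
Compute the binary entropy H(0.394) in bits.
0.9673 bits

The binary entropy function is:
H(p) = -p log(p) - (1-p) log(1-p)

H(0.394) = -0.394 × log_2(0.394) - 0.606 × log_2(0.606)
H(0.394) = 0.9673 bits

Note: Binary entropy is maximized at p=0.5 (H=1 bit) and minimized at p=0 or p=1 (H=0).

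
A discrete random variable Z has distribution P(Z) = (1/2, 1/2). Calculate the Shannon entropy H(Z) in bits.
1.0000 bits

Shannon entropy is H(X) = -Σ p(x) log p(x).

For P = (1/2, 1/2):
H = -1/2 × log_2(1/2) -1/2 × log_2(1/2)
H = 1.0000 bits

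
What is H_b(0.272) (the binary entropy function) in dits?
0.2542 dits

The binary entropy function is:
H(p) = -p log(p) - (1-p) log(1-p)

H(0.272) = -0.272 × log_10(0.272) - 0.728 × log_10(0.728)
H(0.272) = 0.2542 dits

Note: Binary entropy is maximized at p=0.5 (H=1 bit) and minimized at p=0 or p=1 (H=0).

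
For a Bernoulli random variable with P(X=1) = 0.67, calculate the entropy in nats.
0.6342 nats

The binary entropy function is:
H(p) = -p log(p) - (1-p) log(1-p)

H(0.67) = -0.67 × log_e(0.67) - 0.33 × log_e(0.33)
H(0.67) = 0.6342 nats

Note: Binary entropy is maximized at p=0.5 (H=1 bit) and minimized at p=0 or p=1 (H=0).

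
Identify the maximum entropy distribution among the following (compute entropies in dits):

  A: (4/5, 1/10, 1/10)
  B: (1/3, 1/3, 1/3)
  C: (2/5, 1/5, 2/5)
B

For a discrete distribution over n outcomes, entropy is maximized by the uniform distribution.

Computing entropies:
H(A) = 0.2775 dits
H(B) = 0.4771 dits
H(C) = 0.4581 dits

The uniform distribution (where all probabilities equal 1/3) achieves the maximum entropy of log_10(3) = 0.4771 dits.

Distribution B has the highest entropy.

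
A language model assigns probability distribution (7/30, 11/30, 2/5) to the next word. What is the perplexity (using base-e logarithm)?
2.9269

Perplexity is e^H (or exp(H) for natural log).

First, H = -Σ p log p = 1.0740 nats
Perplexity = e^1.0740 = 2.9269

Interpretation: The model's uncertainty is equivalent to choosing uniformly among 2.9 options.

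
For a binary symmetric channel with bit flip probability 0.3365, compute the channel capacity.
0.0786 bits

For a binary symmetric channel (BSC) with error probability p:
Capacity C = 1 - H(p) bits per symbol

where H(p) = -p log₂(p) - (1-p) log₂(1-p) is the binary entropy function.

H(0.3365) = 0.9214 bits
C = 1 - 0.9214 = 0.0786 bits per symbol

This means we can reliably transmit up to 0.0786 bits of information per channel use.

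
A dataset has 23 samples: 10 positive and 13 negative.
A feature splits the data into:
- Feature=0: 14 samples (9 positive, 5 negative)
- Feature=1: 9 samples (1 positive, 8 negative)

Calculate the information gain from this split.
0.2184 bits

Information Gain = H(Y) - H(Y|Feature)

Before split:
P(positive) = 10/23 = 0.4348
H(Y) = 0.9877 bits

After split:
Feature=0: H = 0.9403 bits (weight = 14/23)
Feature=1: H = 0.5033 bits (weight = 9/23)
H(Y|Feature) = (14/23)×0.9403 + (9/23)×0.5033 = 0.7693 bits

Information Gain = 0.9877 - 0.7693 = 0.2184 bits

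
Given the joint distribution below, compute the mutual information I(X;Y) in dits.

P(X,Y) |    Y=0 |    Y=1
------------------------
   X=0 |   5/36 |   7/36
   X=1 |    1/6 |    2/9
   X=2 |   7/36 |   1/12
0.0137 dits

Mutual information: I(X;Y) = H(X) + H(Y) - H(X,Y)

Marginals:
P(X) = (1/3, 7/18, 5/18), H(X) = 0.4731 dits
P(Y) = (1/2, 1/2), H(Y) = 0.3010 dits

Joint entropy: H(X,Y) = 0.7604 dits

I(X;Y) = 0.4731 + 0.3010 - 0.7604 = 0.0137 dits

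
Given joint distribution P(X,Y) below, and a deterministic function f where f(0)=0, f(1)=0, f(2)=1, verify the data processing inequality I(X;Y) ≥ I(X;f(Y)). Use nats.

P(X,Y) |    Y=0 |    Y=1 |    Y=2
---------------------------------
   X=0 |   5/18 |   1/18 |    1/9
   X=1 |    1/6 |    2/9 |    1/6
I(X;Y) = 0.0670, I(X;f(Y)) = 0.0015, inequality holds: 0.0670 ≥ 0.0015

Data Processing Inequality: For any Markov chain X → Y → Z, we have I(X;Y) ≥ I(X;Z).

Here Z = f(Y) is a deterministic function of Y, forming X → Y → Z.

Original I(X;Y) = 0.0670 nats

After applying f:
P(X,Z) where Z=f(Y):
- P(X,Z=0) = P(X,Y=0) + P(X,Y=1)
- P(X,Z=1) = P(X,Y=2)

I(X;Z) = I(X;f(Y)) = 0.0015 nats

Verification: 0.0670 ≥ 0.0015 ✓

Information cannot be created by processing; the function f can only lose information about X.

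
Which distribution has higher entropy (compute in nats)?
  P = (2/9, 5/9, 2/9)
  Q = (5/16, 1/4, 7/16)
Q

Computing entropies in nats:
H(P) = 0.9950
H(Q) = 1.0717

Distribution Q has higher entropy.

Intuition: The distribution closer to uniform (more spread out) has higher entropy.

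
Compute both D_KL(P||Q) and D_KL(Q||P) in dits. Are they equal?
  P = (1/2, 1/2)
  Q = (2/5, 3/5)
D_KL(P||Q) = 0.0089, D_KL(Q||P) = 0.0087

KL divergence is not symmetric: D_KL(P||Q) ≠ D_KL(Q||P) in general.

D_KL(P||Q) = 0.0089 dits
D_KL(Q||P) = 0.0087 dits

No, they are not equal!

This asymmetry is why KL divergence is not a true distance metric.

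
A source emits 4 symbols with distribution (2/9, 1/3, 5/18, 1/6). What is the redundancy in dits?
0.0136 dits

Redundancy measures how far a source is from maximum entropy:
R = H_max - H(X)

Maximum entropy for 4 symbols: H_max = log_10(4) = 0.6021 dits
Actual entropy: H(X) = 0.5884 dits
Redundancy: R = 0.6021 - 0.5884 = 0.0136 dits

This redundancy represents potential for compression: the source could be compressed by 0.0136 dits per symbol.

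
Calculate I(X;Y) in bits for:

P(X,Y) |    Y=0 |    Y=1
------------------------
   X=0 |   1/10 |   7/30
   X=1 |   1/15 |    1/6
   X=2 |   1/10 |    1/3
0.0038 bits

Mutual information: I(X;Y) = H(X) + H(Y) - H(X,Y)

Marginals:
P(X) = (1/3, 7/30, 13/30), H(X) = 1.5410 bits
P(Y) = (4/15, 11/15), H(Y) = 0.8366 bits

Joint entropy: H(X,Y) = 2.3739 bits

I(X;Y) = 1.5410 + 0.8366 - 2.3739 = 0.0038 bits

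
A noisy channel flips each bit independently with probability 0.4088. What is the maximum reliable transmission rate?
0.0241 bits

For a binary symmetric channel (BSC) with error probability p:
Capacity C = 1 - H(p) bits per symbol

where H(p) = -p log₂(p) - (1-p) log₂(1-p) is the binary entropy function.

H(0.4088) = 0.9759 bits
C = 1 - 0.9759 = 0.0241 bits per symbol

This means we can reliably transmit up to 0.0241 bits of information per channel use.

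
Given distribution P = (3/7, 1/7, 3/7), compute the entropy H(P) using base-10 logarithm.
0.4361 dits

Shannon entropy is H(X) = -Σ p(x) log p(x).

For P = (3/7, 1/7, 3/7):
H = -3/7 × log_10(3/7) -1/7 × log_10(1/7) -3/7 × log_10(3/7)
H = 0.4361 dits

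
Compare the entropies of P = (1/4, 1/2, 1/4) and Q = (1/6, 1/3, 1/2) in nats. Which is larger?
P

Computing entropies in nats:
H(P) = 1.0397
H(Q) = 1.0114

Distribution P has higher entropy.

Intuition: The distribution closer to uniform (more spread out) has higher entropy.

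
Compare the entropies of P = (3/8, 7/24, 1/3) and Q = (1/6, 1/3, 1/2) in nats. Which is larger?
P

Computing entropies in nats:
H(P) = 1.0934
H(Q) = 1.0114

Distribution P has higher entropy.

Intuition: The distribution closer to uniform (more spread out) has higher entropy.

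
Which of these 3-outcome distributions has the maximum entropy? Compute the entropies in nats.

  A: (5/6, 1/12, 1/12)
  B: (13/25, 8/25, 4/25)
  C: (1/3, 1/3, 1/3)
C

For a discrete distribution over n outcomes, entropy is maximized by the uniform distribution.

Computing entropies:
H(A) = 0.5661 nats
H(B) = 0.9979 nats
H(C) = 1.0986 nats

The uniform distribution (where all probabilities equal 1/3) achieves the maximum entropy of log_e(3) = 1.0986 nats.

Distribution C has the highest entropy.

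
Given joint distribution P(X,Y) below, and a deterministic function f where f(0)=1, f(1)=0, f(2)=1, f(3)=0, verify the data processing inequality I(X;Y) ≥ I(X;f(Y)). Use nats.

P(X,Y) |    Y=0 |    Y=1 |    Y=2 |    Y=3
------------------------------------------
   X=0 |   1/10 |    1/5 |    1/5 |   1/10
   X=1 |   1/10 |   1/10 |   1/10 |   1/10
I(X;Y) = 0.0138, I(X;f(Y)) = 0.0000, inequality holds: 0.0138 ≥ 0.0000

Data Processing Inequality: For any Markov chain X → Y → Z, we have I(X;Y) ≥ I(X;Z).

Here Z = f(Y) is a deterministic function of Y, forming X → Y → Z.

Original I(X;Y) = 0.0138 nats

After applying f:
P(X,Z) where Z=f(Y):
- P(X,Z=0) = P(X,Y=1) + P(X,Y=3)
- P(X,Z=1) = P(X,Y=0) + P(X,Y=2)

I(X;Z) = I(X;f(Y)) = 0.0000 nats

Verification: 0.0138 ≥ 0.0000 ✓

Information cannot be created by processing; the function f can only lose information about X.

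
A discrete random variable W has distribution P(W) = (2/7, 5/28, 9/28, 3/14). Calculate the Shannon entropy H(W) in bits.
1.9628 bits

Shannon entropy is H(X) = -Σ p(x) log p(x).

For P = (2/7, 5/28, 9/28, 3/14):
H = -2/7 × log_2(2/7) -5/28 × log_2(5/28) -9/28 × log_2(9/28) -3/14 × log_2(3/14)
H = 1.9628 bits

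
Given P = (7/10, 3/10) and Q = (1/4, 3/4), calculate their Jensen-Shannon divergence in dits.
0.0457 dits

Jensen-Shannon divergence is:
JSD(P||Q) = 0.5 × D_KL(P||M) + 0.5 × D_KL(Q||M)
where M = 0.5 × (P + Q) is the mixture distribution.

M = 0.5 × (7/10, 3/10) + 0.5 × (1/4, 3/4) = (19/40, 21/40)

D_KL(P||M) = 0.0450 dits
D_KL(Q||M) = 0.0465 dits

JSD(P||Q) = 0.5 × 0.0450 + 0.5 × 0.0465 = 0.0457 dits

Unlike KL divergence, JSD is symmetric and bounded: 0 ≤ JSD ≤ log(2).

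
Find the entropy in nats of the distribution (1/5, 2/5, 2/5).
1.0549 nats

Shannon entropy is H(X) = -Σ p(x) log p(x).

For P = (1/5, 2/5, 2/5):
H = -1/5 × log_e(1/5) -2/5 × log_e(2/5) -2/5 × log_e(2/5)
H = 1.0549 nats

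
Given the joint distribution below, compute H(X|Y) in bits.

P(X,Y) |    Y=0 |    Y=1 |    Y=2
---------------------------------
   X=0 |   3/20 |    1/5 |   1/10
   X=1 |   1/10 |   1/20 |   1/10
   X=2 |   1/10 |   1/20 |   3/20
1.4651 bits

Using the chain rule: H(X|Y) = H(X,Y) - H(Y)

First, compute H(X,Y) = 3.0464 bits

Marginal P(Y) = (7/20, 3/10, 7/20)
H(Y) = 1.5813 bits

H(X|Y) = H(X,Y) - H(Y) = 3.0464 - 1.5813 = 1.4651 bits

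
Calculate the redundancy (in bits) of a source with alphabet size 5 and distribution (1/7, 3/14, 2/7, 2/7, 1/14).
0.1399 bits

Redundancy measures how far a source is from maximum entropy:
R = H_max - H(X)

Maximum entropy for 5 symbols: H_max = log_2(5) = 2.3219 bits
Actual entropy: H(X) = 2.1820 bits
Redundancy: R = 2.3219 - 2.1820 = 0.1399 bits

This redundancy represents potential for compression: the source could be compressed by 0.1399 bits per symbol.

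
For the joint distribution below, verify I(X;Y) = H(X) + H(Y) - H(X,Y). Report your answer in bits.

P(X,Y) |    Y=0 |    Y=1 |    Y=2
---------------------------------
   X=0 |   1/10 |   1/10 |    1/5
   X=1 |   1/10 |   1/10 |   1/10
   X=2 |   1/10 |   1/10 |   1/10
I(X;Y) = 0.0200 bits

Mutual information has multiple equivalent forms:
- I(X;Y) = H(X) - H(X|Y)
- I(X;Y) = H(Y) - H(Y|X)
- I(X;Y) = H(X) + H(Y) - H(X,Y)

Computing all quantities:
H(X) = 1.5710, H(Y) = 1.5710, H(X,Y) = 3.1219
H(X|Y) = 1.5510, H(Y|X) = 1.5510

Verification:
H(X) - H(X|Y) = 1.5710 - 1.5510 = 0.0200
H(Y) - H(Y|X) = 1.5710 - 1.5510 = 0.0200
H(X) + H(Y) - H(X,Y) = 1.5710 + 1.5710 - 3.1219 = 0.0200

All forms give I(X;Y) = 0.0200 bits. ✓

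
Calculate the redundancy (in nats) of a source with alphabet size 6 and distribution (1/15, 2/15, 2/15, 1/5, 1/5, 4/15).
0.0777 nats

Redundancy measures how far a source is from maximum entropy:
R = H_max - H(X)

Maximum entropy for 6 symbols: H_max = log_e(6) = 1.7918 nats
Actual entropy: H(X) = 1.7141 nats
Redundancy: R = 1.7918 - 1.7141 = 0.0777 nats

This redundancy represents potential for compression: the source could be compressed by 0.0777 nats per symbol.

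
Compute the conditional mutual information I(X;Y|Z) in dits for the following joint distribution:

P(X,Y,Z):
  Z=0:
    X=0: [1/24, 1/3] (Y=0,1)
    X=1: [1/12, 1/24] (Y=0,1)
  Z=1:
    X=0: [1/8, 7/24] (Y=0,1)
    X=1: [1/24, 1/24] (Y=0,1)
0.0333 dits

Conditional mutual information: I(X;Y|Z) = H(X|Z) + H(Y|Z) - H(X,Y|Z)

H(Z) = 0.3010
H(X,Z) = 0.5210 → H(X|Z) = 0.2199
H(Y,Z) = 0.5614 → H(Y|Z) = 0.2603
H(X,Y,Z) = 0.7480 → H(X,Y|Z) = 0.4469

I(X;Y|Z) = 0.2199 + 0.2603 - 0.4469 = 0.0333 dits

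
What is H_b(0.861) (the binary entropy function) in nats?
0.4031 nats

The binary entropy function is:
H(p) = -p log(p) - (1-p) log(1-p)

H(0.861) = -0.861 × log_e(0.861) - 0.139 × log_e(0.139)
H(0.861) = 0.4031 nats

Note: Binary entropy is maximized at p=0.5 (H=1 bit) and minimized at p=0 or p=1 (H=0).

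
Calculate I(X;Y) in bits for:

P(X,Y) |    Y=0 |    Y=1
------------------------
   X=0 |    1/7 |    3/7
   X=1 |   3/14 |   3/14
0.0481 bits

Mutual information: I(X;Y) = H(X) + H(Y) - H(X,Y)

Marginals:
P(X) = (4/7, 3/7), H(X) = 0.9852 bits
P(Y) = (5/14, 9/14), H(Y) = 0.9403 bits

Joint entropy: H(X,Y) = 1.8774 bits

I(X;Y) = 0.9852 + 0.9403 - 1.8774 = 0.0481 bits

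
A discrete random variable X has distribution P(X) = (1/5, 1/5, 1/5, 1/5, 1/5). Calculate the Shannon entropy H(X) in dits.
0.6990 dits

Shannon entropy is H(X) = -Σ p(x) log p(x).

For P = (1/5, 1/5, 1/5, 1/5, 1/5):
H = -1/5 × log_10(1/5) -1/5 × log_10(1/5) -1/5 × log_10(1/5) -1/5 × log_10(1/5) -1/5 × log_10(1/5)
H = 0.6990 dits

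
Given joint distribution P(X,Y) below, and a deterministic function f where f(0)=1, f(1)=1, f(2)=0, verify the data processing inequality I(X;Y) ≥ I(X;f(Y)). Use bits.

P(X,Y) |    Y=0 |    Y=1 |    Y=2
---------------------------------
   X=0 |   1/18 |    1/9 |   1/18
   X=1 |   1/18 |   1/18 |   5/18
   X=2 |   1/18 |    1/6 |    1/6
I(X;Y) = 0.1156, I(X;f(Y)) = 0.1009, inequality holds: 0.1156 ≥ 0.1009

Data Processing Inequality: For any Markov chain X → Y → Z, we have I(X;Y) ≥ I(X;Z).

Here Z = f(Y) is a deterministic function of Y, forming X → Y → Z.

Original I(X;Y) = 0.1156 bits

After applying f:
P(X,Z) where Z=f(Y):
- P(X,Z=0) = P(X,Y=2)
- P(X,Z=1) = P(X,Y=0) + P(X,Y=1)

I(X;Z) = I(X;f(Y)) = 0.1009 bits

Verification: 0.1156 ≥ 0.1009 ✓

Information cannot be created by processing; the function f can only lose information about X.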